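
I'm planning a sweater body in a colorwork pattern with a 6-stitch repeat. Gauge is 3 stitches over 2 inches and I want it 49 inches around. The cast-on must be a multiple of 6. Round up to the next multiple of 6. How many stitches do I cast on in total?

3 / 2 = 1.5 sts per inch.
49 × 1.5 = 73.50 sts.
Next multiple of 6: 78.

78 stitches.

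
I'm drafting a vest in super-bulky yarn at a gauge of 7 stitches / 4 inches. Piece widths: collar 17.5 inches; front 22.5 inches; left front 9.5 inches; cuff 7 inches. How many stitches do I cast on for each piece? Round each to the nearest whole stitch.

Rate = 7/4 = 1.75 sts per in.
collar: 17.5 × 1.75 = 30.62 → 31.
front: 22.5 × 1.75 = 39.38 → 39.
left front: 9.5 × 1.75 = 16.62 → 17.
cuff: 7 × 1.75 = 12.25 → 12.

collar 31; front 39; left front 17; cuff 12.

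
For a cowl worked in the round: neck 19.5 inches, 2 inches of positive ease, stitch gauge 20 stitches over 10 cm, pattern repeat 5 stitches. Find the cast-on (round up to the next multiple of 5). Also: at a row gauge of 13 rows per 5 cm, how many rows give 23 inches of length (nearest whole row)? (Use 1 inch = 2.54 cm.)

Cast on 110 stitches; work 152 rows.

Finished = 19.5 + 2 = 21.5 inches.
21.5 inches × 2.54 = 54.61 cm.
20/10 = 2 sts per cm; 54.61 × 2 = 109.22 sts.
Next multiple of 5 → 110.
23 inches = 58.42 cm; × 2.6 = 151.89 → 152 rows.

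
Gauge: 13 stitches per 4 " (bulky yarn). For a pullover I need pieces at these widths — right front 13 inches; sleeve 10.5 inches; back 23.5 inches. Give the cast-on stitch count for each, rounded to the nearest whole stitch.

Rate = 13/4 = 3.25 sts per in.
right front: 13 × 3.25 = 42.25 → 42.
sleeve: 10.5 × 3.25 = 34.12 → 34.
back: 23.5 × 3.25 = 76.38 → 76.

right front 42; sleeve 34; back 76.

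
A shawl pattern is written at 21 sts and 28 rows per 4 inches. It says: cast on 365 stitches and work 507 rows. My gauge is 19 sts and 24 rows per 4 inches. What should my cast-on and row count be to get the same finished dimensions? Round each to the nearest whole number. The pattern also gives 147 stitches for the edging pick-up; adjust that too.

Stitches: 365 × 19/21 = 330.24 → 330.
Rows: 507 × 24/28 = 434.57 → 435.
edging pick-up: 147 × 19/21 = 133.00 → 133.

Cast on 330 stitches; work 435 rows; edging pick-up 133 stitches.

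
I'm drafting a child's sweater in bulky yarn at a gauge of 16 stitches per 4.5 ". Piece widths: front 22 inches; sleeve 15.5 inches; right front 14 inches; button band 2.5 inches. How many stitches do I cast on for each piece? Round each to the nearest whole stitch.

front 78; sleeve 55; right front 50; button band 9.

Rate = 16/4.5 = 3.556 sts per in.
front: 22 × 3.556 = 78.22 → 78.
sleeve: 15.5 × 3.556 = 55.11 → 55.
right front: 14 × 3.556 = 49.78 → 50.
button band: 2.5 × 3.556 = 8.89 → 9.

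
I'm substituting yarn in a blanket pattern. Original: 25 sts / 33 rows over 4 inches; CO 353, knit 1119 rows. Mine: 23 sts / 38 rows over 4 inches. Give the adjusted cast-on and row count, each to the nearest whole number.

Stitches: 353 × 23/25 = 324.76 → 325.
Rows: 1119 × 38/33 = 1288.55 → 1289.

Cast on 325 stitches; work 1289 rows.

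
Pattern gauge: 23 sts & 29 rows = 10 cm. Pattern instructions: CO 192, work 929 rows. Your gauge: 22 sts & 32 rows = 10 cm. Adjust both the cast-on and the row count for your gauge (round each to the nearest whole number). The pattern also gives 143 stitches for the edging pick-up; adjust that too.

Stitches: 192 × 22/23 = 183.65 → 184.
Rows: 929 × 32/29 = 1025.10 → 1025.
edging pick-up: 143 × 22/23 = 136.78 → 137.

Cast on 184 stitches; work 1025 rows; edging pick-up 137 stitches.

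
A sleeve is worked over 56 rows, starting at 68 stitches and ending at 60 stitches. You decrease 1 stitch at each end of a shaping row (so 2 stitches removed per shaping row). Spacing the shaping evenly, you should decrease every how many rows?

Stitches to remove: |60 − 68| = 8.
Shaping rows needed: 8 / 2 = 4.
56 rows / 4 = every 14 rows.

Decrease every 14th row.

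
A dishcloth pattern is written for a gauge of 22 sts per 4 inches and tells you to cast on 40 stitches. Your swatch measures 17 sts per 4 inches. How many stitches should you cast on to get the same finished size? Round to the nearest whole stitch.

Cast on 31 stitches.

Scale factor = 17 / 22 = 0.773.
40 × 17 / 22 = 30.91 sts.
→ 31 sts.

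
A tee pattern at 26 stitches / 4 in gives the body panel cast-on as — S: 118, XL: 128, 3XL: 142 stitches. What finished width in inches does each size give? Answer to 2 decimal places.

S 18.15 inches; XL 19.69 inches; 3XL 21.85 inches.

26/4 = 6.5 sts per in.
S: 118 / 6.5 = 18.154 → 18.15 in.
XL: 128 / 6.5 = 19.692 → 19.69 in.
3XL: 142 / 6.5 = 21.846 → 21.85 in.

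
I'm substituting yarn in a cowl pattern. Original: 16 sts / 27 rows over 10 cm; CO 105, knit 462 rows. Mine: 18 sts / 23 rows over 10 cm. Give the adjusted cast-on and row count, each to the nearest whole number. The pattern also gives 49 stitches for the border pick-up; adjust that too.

Cast on 118 stitches; work 394 rows; border pick-up 55 stitches.

Stitches: 105 × 18/16 = 118.12 → 118.
Rows: 462 × 23/27 = 393.56 → 394.
border pick-up: 49 × 18/16 = 55.12 → 55.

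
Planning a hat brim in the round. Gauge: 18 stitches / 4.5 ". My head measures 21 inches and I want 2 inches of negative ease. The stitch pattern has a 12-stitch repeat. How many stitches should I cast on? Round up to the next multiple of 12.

Finished = 21 − 2 = 19 inches.
18 / 4.5 = 4 sts/in.
19 × 4 = 76.00 sts.
Next multiple of 12: 84.

Cast on 84 stitches.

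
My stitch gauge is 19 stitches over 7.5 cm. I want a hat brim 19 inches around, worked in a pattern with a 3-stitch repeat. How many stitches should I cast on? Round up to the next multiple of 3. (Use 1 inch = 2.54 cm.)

19 in = 19 × 2.54 = 48.26 cm.
19 / 7.5 = 2.533 sts/cm.
48.26 × 2.533 = 122.26 sts.
→ 123.

123 stitches.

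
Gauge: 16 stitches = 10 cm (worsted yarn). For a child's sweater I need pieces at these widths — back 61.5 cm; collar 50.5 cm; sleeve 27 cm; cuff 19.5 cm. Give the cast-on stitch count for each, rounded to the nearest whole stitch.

back 98; collar 81; sleeve 43; cuff 31.

Rate = 16/10 = 1.6 sts per cm.
back: 61.5 × 1.6 = 98.40 → 98.
collar: 50.5 × 1.6 = 80.80 → 81.
sleeve: 27 × 1.6 = 43.20 → 43.
cuff: 19.5 × 1.6 = 31.20 → 31.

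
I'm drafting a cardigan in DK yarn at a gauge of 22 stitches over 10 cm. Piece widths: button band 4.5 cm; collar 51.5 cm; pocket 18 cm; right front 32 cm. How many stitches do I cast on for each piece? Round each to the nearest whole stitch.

button band 10; collar 113; pocket 40; right front 70.

Rate = 22/10 = 2.2 sts per cm.
button band: 4.5 × 2.2 = 9.90 → 10.
collar: 51.5 × 2.2 = 113.30 → 113.
pocket: 18 × 2.2 = 39.60 → 40.
right front: 32 × 2.2 = 70.40 → 70.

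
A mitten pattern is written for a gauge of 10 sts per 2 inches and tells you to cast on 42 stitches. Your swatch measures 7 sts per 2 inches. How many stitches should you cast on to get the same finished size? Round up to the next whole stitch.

30 stitches.

Scale factor = 7 / 10 = 0.700.
42 × 7 / 10 = 29.40 sts.
→ 30 sts.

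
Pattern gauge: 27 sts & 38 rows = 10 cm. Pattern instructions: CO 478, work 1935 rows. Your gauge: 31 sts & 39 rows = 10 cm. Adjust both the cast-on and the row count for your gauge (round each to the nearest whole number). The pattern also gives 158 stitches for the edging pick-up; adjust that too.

Cast on 549 stitches; work 1986 rows; edging pick-up 181 stitches.

Stitches: 478 × 31/27 = 548.81 → 549.
Rows: 1935 × 39/38 = 1985.92 → 1986.
edging pick-up: 158 × 31/27 = 181.41 → 181.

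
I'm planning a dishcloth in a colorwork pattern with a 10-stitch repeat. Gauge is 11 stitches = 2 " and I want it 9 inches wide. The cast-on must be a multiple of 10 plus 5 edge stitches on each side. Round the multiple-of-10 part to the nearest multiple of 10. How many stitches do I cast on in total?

50 stitches.

11 / 2 = 5.5 sts per inch.
9 × 5.5 = 49.50 sts.
Less 10 edge sts → 39.50 for the repeat.
Nearest multiple of 10: 40.
Add back 10 edge sts → 50.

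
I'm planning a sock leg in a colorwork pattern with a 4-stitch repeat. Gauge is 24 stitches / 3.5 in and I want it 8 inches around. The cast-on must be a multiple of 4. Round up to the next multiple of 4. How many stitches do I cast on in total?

56 stitches.

24 / 3.5 = 6.857 sts per inch.
8 × 6.857 = 54.86 sts.
Next multiple of 4: 56.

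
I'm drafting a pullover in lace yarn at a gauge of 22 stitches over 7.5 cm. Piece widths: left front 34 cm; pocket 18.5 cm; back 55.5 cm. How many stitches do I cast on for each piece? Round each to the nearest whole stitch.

Rate = 22/7.5 = 2.933 sts per cm.
left front: 34 × 2.933 = 99.73 → 100.
pocket: 18.5 × 2.933 = 54.27 → 54.
back: 55.5 × 2.933 = 162.80 → 163.

left front 100; pocket 54; back 163.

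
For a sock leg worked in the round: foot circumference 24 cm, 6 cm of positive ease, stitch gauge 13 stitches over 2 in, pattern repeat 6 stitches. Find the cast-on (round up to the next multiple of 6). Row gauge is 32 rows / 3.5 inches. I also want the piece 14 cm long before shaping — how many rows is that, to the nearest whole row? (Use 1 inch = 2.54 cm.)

Finished = 24 + 6 = 30 cm.
30 cm × 1/2.54 = 11.81 inches.
13/2 = 6.5 sts per in; 11.81 × 6.5 = 76.77 sts.
Next multiple of 6 → 78.
14 cm = 5.51 inches; × 9.143 = 50.39 → 50 rows.

Cast on 78 stitches; work 50 rows.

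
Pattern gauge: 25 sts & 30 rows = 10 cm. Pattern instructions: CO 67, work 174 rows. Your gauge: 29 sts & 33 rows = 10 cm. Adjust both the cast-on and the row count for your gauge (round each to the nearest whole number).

Stitches: 67 × 29/25 = 77.72 → 78.
Rows: 174 × 33/30 = 191.40 → 191.

Cast on 78 stitches; work 191 rows.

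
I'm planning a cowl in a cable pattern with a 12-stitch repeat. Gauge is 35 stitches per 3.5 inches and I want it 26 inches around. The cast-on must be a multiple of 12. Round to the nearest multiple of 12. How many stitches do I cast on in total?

Cast on 264 stitches.

35 / 3.5 = 10 sts per inch.
26 × 10 = 260.00 sts.
Nearest multiple of 12: 264.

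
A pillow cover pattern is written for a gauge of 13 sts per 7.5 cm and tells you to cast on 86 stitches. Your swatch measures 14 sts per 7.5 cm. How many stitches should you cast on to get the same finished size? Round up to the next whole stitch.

93 stitches.

Scale factor = 14 / 13 = 1.077.
86 × 14 / 13 = 92.62 sts.
→ 93 sts.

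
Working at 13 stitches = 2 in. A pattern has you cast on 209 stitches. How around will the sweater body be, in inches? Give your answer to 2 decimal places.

13 stitches / 2 inch = 6.5 stitches per inch.
209 / 6.5 = 32.154 inches.

32.15 inches.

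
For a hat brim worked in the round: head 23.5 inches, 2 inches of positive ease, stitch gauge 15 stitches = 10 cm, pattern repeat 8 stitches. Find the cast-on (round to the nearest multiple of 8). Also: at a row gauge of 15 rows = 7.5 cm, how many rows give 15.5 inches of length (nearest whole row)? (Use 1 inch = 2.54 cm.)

Finished = 23.5 + 2 = 25.5 inches.
25.5 inches × 2.54 = 64.77 cm.
15/10 = 1.5 sts per cm; 64.77 × 1.5 = 97.16 sts.
Nearest multiple of 8 → 96.
15.5 inches = 39.37 cm; × 2 = 78.74 → 79 rows.

Cast on 96 stitches; work 79 rows.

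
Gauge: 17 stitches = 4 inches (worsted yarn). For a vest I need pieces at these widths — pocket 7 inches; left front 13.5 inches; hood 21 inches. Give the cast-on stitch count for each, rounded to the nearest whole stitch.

Rate = 17/4 = 4.25 sts per in.
pocket: 7 × 4.25 = 29.75 → 30.
left front: 13.5 × 4.25 = 57.38 → 57.
hood: 21 × 4.25 = 89.25 → 89.

pocket 30; left front 57; hood 89.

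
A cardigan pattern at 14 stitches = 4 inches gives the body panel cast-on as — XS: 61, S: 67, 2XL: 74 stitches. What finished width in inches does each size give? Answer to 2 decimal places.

XS 17.43 inches; S 19.14 inches; 2XL 21.14 inches.

14/4 = 3.5 sts per in.
XS: 61 / 3.5 = 17.429 → 17.43 in.
S: 67 / 3.5 = 19.143 → 19.14 in.
2XL: 74 / 3.5 = 21.143 → 21.14 in.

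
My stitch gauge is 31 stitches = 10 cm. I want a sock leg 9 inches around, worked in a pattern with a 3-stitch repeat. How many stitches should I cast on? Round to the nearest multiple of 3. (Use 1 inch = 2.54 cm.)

CO 72 sts.

9 in = 9 × 2.54 = 22.86 cm.
31 / 10 = 3.1 sts/cm.
22.86 × 3.1 = 70.87 sts.
→ 72.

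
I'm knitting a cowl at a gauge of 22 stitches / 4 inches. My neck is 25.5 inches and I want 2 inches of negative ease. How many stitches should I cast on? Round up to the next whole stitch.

Finished = 25.5 − 2 = 23.5 in.
22 / 4 = 5.5 sts per inch.
23.50 × 5.5 = 129.25 sts.
→ 130 sts.

130 stitches.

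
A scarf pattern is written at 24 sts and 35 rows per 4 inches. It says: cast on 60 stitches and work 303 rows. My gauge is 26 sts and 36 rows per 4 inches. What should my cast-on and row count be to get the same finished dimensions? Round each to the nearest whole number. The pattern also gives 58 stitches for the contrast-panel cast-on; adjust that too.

Stitches: 60 × 26/24 = 65.00 → 65.
Rows: 303 × 36/35 = 311.66 → 312.
contrast-panel cast-on: 58 × 26/24 = 62.83 → 63.

Cast on 65 stitches; work 312 rows; contrast-panel cast-on 63 stitches.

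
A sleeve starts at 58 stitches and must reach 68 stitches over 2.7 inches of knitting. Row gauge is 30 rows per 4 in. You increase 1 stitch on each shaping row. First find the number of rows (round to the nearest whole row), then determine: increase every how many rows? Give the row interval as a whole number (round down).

Rows = 2.7 × 7.5 = 20.2 → 20 rows.
Stitches to add: 10 → 10 shaping rows (at 1 st each).
20 / 10 = 2.00 → every 2 rows.

Increase every 2nd row.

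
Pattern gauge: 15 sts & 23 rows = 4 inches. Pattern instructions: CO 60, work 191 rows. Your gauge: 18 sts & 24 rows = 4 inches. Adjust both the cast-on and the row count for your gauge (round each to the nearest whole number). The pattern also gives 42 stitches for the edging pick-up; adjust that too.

Stitches: 60 × 18/15 = 72.00 → 72.
Rows: 191 × 24/23 = 199.30 → 199.
edging pick-up: 42 × 18/15 = 50.40 → 50.

Cast on 72 stitches; work 199 rows; edging pick-up 50 stitches.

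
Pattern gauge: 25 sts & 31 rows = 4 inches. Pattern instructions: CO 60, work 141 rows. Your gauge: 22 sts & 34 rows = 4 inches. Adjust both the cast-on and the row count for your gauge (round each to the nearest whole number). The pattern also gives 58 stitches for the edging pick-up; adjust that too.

Stitches: 60 × 22/25 = 52.80 → 53.
Rows: 141 × 34/31 = 154.65 → 155.
edging pick-up: 58 × 22/25 = 51.04 → 51.

Cast on 53 stitches; work 155 rows; edging pick-up 51 stitches.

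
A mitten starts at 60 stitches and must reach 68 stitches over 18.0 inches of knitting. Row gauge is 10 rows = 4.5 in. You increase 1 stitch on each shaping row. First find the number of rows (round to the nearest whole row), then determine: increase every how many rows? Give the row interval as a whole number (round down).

Rows = 18.0 × 2.222 = 40.0 → 40 rows.
Stitches to add: 8 → 8 shaping rows (at 1 st each).
40 / 8 = 5.00 → every 5 rows.

Increase every 5th row.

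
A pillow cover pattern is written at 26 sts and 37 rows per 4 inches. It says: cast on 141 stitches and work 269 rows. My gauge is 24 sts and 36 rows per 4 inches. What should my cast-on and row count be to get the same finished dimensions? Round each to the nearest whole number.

Cast on 130 stitches; work 262 rows.

Stitches: 141 × 24/26 = 130.15 → 130.
Rows: 269 × 36/37 = 261.73 → 262.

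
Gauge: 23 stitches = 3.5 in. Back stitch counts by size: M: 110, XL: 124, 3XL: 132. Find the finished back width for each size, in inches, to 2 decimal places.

M 16.74 inches; XL 18.87 inches; 3XL 20.09 inches.

23/3.5 = 6.571 sts per in.
M: 110 / 6.571 = 16.739 → 16.74 in.
XL: 124 / 6.571 = 18.870 → 18.87 in.
3XL: 132 / 6.571 = 20.087 → 20.09 in.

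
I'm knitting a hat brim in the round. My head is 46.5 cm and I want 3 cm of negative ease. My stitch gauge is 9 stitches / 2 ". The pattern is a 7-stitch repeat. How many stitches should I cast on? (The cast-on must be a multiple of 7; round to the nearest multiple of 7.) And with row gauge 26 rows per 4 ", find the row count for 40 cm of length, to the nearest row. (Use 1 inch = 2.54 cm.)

Finished = 46.5 − 3 = 43.5 cm.
43.5 cm × 1/2.54 = 17.13 inches.
9/2 = 4.5 sts per in; 17.13 × 4.5 = 77.07 sts.
Nearest multiple of 7 → 77.
40 cm = 15.75 inches; × 6.5 = 102.36 → 102 rows.

Cast on 77 stitches; work 102 rows.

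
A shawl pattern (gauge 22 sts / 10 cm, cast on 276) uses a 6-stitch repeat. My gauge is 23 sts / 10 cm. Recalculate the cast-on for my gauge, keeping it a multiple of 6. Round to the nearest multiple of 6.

288 stitches.

276 × 23 / 22 = 288.55.
Nearest multiple of 6: 288.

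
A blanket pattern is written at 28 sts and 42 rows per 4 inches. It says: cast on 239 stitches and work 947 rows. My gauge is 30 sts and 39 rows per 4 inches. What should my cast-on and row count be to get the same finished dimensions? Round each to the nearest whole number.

Cast on 256 stitches; work 879 rows.

Stitches: 239 × 30/28 = 256.07 → 256.
Rows: 947 × 39/42 = 879.36 → 879.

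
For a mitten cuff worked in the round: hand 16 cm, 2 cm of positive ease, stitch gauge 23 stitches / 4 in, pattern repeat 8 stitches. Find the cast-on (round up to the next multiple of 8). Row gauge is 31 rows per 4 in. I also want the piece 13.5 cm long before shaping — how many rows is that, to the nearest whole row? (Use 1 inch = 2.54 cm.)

Cast on 48 stitches; work 41 rows.

Finished = 16 + 2 = 18 cm.
18 cm × 1/2.54 = 7.09 inches.
23/4 = 5.75 sts per in; 7.09 × 5.75 = 40.75 sts.
Next multiple of 8 → 48.
13.5 cm = 5.31 inches; × 7.75 = 41.19 → 41 rows.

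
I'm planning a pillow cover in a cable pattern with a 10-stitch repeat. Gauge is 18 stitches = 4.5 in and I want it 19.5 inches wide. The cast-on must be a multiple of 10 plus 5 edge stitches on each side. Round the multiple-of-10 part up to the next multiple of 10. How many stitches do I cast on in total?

Cast on 80 stitches.

18 / 4.5 = 4 sts per inch.
19.5 × 4 = 78.00 sts.
Less 10 edge sts → 68.00 for the repeat.
Next multiple of 10: 70.
Add back 10 edge sts → 80.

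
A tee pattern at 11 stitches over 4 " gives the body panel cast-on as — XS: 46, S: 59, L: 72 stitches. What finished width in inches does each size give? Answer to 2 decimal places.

11/4 = 2.75 sts per in.
XS: 46 / 2.75 = 16.727 → 16.73 in.
S: 59 / 2.75 = 21.455 → 21.45 in.
L: 72 / 2.75 = 26.182 → 26.18 in.

XS 16.73 inches; S 21.45 inches; L 26.18 inches.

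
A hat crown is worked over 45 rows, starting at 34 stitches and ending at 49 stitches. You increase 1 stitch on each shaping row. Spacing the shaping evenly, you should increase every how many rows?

Stitches to add: |49 − 34| = 15.
Shaping rows needed: 15 / 1 = 15.
45 rows / 15 = every 3 rows.

Increase every 3rd row.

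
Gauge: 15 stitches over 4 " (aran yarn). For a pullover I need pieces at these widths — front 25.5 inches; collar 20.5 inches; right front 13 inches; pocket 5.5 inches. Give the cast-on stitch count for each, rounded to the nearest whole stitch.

Rate = 15/4 = 3.75 sts per in.
front: 25.5 × 3.75 = 95.62 → 96.
collar: 20.5 × 3.75 = 76.88 → 77.
right front: 13 × 3.75 = 48.75 → 49.
pocket: 5.5 × 3.75 = 20.62 → 21.

front 96; collar 77; right front 49; pocket 21.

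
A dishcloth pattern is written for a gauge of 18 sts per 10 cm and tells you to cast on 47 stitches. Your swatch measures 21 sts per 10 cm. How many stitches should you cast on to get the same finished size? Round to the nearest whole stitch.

Cast on 55 stitches.

Scale factor = 21 / 18 = 1.167.
47 × 21 / 18 = 54.83 sts.
→ 55 sts.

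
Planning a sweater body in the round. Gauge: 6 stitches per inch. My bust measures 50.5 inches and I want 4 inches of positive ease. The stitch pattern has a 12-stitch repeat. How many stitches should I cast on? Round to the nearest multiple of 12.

Cast on 324 stitches.

Finished = 50.5 + 4 = 54.5 inches.
6 / 1 = 6 sts/in.
54.5 × 6 = 327.00 sts.
Nearest multiple of 12: 324.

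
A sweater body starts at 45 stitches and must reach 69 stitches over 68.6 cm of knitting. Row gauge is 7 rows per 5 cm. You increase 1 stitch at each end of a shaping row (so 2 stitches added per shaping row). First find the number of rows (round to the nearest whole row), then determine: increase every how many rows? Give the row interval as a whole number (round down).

Rows = 68.6 × 1.4 = 96.0 → 96 rows.
Stitches to add: 24 → 12 shaping rows (at 2 st each).
96 / 12 = 8.00 → every 8 rows.

Increase every 8th row.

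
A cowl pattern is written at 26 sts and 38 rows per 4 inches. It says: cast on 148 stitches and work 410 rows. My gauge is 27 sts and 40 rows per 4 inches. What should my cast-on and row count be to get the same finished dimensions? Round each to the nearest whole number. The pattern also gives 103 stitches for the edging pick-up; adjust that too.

Cast on 154 stitches; work 432 rows; edging pick-up 107 stitches.

Stitches: 148 × 27/26 = 153.69 → 154.
Rows: 410 × 40/38 = 431.58 → 432.
edging pick-up: 103 × 27/26 = 106.96 → 107.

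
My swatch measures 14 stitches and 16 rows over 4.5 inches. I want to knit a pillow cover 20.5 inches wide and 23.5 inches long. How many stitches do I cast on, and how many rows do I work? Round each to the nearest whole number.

Stitch gauge = 14/4.5 = 3.111 sts/in; 20.5 × 3.111 = 63.78 → 64 sts.
Row gauge = 16/4.5 = 3.556 rows/in; 23.5 × 3.556 = 83.56 → 84 rows.

Cast on 64 stitches and work 84 rows.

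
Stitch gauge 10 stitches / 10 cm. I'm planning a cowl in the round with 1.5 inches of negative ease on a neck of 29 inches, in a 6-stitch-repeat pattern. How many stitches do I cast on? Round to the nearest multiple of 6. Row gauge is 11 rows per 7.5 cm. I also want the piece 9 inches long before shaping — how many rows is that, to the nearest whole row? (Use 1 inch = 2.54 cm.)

Finished = 29 − 1.5 = 27.5 inches.
27.5 inches × 2.54 = 69.85 cm.
10/10 = 1 sts per cm; 69.85 × 1 = 69.85 sts.
Nearest multiple of 6 → 72.
9 inches = 22.86 cm; × 1.467 = 33.53 → 34 rows.

Cast on 72 stitches; work 34 rows.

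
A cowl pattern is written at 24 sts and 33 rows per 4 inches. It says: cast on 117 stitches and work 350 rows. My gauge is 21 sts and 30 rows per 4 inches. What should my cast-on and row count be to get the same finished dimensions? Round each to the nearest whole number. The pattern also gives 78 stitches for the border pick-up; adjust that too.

Cast on 102 stitches; work 318 rows; border pick-up 68 stitches.

Stitches: 117 × 21/24 = 102.38 → 102.
Rows: 350 × 30/33 = 318.18 → 318.
border pick-up: 78 × 21/24 = 68.25 → 68.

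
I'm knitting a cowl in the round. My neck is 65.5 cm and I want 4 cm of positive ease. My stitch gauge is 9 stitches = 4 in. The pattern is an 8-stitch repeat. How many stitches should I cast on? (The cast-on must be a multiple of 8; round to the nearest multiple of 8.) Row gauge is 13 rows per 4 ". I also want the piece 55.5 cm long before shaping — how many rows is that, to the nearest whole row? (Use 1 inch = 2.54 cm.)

Finished = 65.5 + 4 = 69.5 cm.
69.5 cm × 1/2.54 = 27.36 inches.
9/4 = 2.25 sts per in; 27.36 × 2.25 = 61.56 sts.
Nearest multiple of 8 → 64.
55.5 cm = 21.85 inches; × 3.25 = 71.01 → 71 rows.

Cast on 64 stitches; work 71 rows.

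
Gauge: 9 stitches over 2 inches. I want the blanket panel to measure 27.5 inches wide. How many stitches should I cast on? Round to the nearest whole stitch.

CO 124 sts.

9 stitches / 2 in = 4.5 stitches per inch.
27.5 × 4.5 = 123.75 stitches.
Round to nearest → 124.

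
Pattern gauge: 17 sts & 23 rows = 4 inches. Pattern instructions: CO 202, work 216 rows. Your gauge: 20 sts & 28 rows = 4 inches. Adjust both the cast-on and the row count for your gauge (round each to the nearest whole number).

Cast on 238 stitches; work 263 rows.

Stitches: 202 × 20/17 = 237.65 → 238.
Rows: 216 × 28/23 = 262.96 → 263.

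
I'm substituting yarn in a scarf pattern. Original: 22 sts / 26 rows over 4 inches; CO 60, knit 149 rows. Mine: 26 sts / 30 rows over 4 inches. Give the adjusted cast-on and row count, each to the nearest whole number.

Stitches: 60 × 26/22 = 70.91 → 71.
Rows: 149 × 30/26 = 171.92 → 172.

Cast on 71 stitches; work 172 rows.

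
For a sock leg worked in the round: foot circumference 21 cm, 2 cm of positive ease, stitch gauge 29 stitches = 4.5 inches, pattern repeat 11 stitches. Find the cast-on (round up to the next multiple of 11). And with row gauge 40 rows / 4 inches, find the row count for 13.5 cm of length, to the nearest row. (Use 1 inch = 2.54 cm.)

Finished = 21 + 2 = 23 cm.
23 cm × 1/2.54 = 9.06 inches.
29/4.5 = 6.444 sts per in; 9.06 × 6.444 = 58.36 sts.
Next multiple of 11 → 66.
13.5 cm = 5.31 inches; × 10 = 53.15 → 53 rows.

Cast on 66 stitches; work 53 rows.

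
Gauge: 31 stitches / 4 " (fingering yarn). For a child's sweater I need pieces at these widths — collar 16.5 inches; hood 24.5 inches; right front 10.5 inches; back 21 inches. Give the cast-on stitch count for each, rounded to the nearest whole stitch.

Rate = 31/4 = 7.75 sts per in.
collar: 16.5 × 7.75 = 127.88 → 128.
hood: 24.5 × 7.75 = 189.88 → 190.
right front: 10.5 × 7.75 = 81.38 → 81.
back: 21 × 7.75 = 162.75 → 163.

collar 128; hood 190; right front 81; back 163.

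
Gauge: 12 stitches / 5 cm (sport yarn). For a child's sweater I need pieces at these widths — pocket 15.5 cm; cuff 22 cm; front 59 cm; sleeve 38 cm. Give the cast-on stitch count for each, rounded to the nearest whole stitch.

pocket 37; cuff 53; front 142; sleeve 91.

Rate = 12/5 = 2.4 sts per cm.
pocket: 15.5 × 2.4 = 37.20 → 37.
cuff: 22 × 2.4 = 52.80 → 53.
front: 59 × 2.4 = 141.60 → 142.
sleeve: 38 × 2.4 = 91.20 → 91.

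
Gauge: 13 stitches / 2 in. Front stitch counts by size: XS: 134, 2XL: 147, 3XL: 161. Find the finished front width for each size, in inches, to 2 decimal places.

XS 20.62 inches; 2XL 22.62 inches; 3XL 24.77 inches.

13/2 = 6.5 sts per in.
XS: 134 / 6.5 = 20.615 → 20.62 in.
2XL: 147 / 6.5 = 22.615 → 22.62 in.
3XL: 161 / 6.5 = 24.769 → 24.77 in.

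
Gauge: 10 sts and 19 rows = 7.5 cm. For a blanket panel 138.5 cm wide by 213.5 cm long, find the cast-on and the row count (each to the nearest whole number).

Cast on 185 stitches and work 541 rows.

Stitch gauge = 10/7.5 = 1.333 sts/cm; 138.5 × 1.333 = 184.67 → 185 sts.
Row gauge = 19/7.5 = 2.533 rows/cm; 213.5 × 2.533 = 540.87 → 541 rows.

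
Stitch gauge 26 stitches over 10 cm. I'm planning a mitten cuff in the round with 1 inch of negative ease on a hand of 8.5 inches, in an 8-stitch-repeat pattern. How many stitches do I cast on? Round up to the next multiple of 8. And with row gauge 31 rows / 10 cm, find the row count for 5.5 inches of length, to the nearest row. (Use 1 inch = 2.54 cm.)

Finished = 8.5 − 1 = 7.5 inches.
7.5 inches × 2.54 = 19.05 cm.
26/10 = 2.6 sts per cm; 19.05 × 2.6 = 49.53 sts.
Next multiple of 8 → 56.
5.5 inches = 13.97 cm; × 3.1 = 43.31 → 43 rows.

Cast on 56 stitches; work 43 rows.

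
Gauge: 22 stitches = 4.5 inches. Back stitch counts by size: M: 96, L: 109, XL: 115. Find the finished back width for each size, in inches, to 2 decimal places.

22/4.5 = 4.889 sts per in.
M: 96 / 4.889 = 19.636 → 19.64 in.
L: 109 / 4.889 = 22.295 → 22.30 in.
XL: 115 / 4.889 = 23.523 → 23.52 in.

M 19.64 inches; L 22.30 inches; XL 23.52 inches.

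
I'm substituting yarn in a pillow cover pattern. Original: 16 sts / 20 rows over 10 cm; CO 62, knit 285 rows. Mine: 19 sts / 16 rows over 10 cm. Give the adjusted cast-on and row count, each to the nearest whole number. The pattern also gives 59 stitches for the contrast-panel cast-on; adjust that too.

Stitches: 62 × 19/16 = 73.62 → 74.
Rows: 285 × 16/20 = 228.00 → 228.
contrast-panel cast-on: 59 × 19/16 = 70.06 → 70.

Cast on 74 stitches; work 228 rows; contrast-panel cast-on 70 stitches.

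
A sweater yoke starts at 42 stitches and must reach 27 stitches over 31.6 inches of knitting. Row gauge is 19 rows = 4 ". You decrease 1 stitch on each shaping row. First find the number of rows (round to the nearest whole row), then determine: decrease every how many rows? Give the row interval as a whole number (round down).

Decrease every 10th row.

Rows = 31.6 × 4.75 = 150.1 → 150 rows.
Stitches to remove: 15 → 15 shaping rows (at 1 st each).
150 / 15 = 10.00 → every 10 rows.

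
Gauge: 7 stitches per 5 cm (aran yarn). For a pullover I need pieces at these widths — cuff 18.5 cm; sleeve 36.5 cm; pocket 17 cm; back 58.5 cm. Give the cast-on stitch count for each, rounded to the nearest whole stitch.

Rate = 7/5 = 1.4 sts per cm.
cuff: 18.5 × 1.4 = 25.90 → 26.
sleeve: 36.5 × 1.4 = 51.10 → 51.
pocket: 17 × 1.4 = 23.80 → 24.
back: 58.5 × 1.4 = 81.90 → 82.

cuff 26; sleeve 51; pocket 24; back 82.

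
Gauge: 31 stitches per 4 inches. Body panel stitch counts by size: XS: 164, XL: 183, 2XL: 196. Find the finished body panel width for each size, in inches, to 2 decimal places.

31/4 = 7.75 sts per in.
XS: 164 / 7.75 = 21.161 → 21.16 in.
XL: 183 / 7.75 = 23.613 → 23.61 in.
2XL: 196 / 7.75 = 25.290 → 25.29 in.

XS 21.16 inches; XL 23.61 inches; 2XL 25.29 inches.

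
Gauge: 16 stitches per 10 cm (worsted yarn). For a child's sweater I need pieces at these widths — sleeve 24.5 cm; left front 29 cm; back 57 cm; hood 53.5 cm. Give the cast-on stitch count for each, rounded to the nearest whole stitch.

sleeve 39; left front 46; back 91; hood 86.

Rate = 16/10 = 1.6 sts per cm.
sleeve: 24.5 × 1.6 = 39.20 → 39.
left front: 29 × 1.6 = 46.40 → 46.
back: 57 × 1.6 = 91.20 → 91.
hood: 53.5 × 1.6 = 85.60 → 86.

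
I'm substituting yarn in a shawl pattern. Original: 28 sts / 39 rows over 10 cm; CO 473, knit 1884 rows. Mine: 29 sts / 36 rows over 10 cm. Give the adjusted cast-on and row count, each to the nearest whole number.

Stitches: 473 × 29/28 = 489.89 → 490.
Rows: 1884 × 36/39 = 1739.08 → 1739.

Cast on 490 stitches; work 1739 rows.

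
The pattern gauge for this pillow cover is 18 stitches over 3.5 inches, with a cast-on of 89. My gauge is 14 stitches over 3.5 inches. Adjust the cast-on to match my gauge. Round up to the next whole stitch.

70 stitches.

Scale factor = 14 / 18 = 0.778.
89 × 14 / 18 = 69.22 sts.
→ 70 sts.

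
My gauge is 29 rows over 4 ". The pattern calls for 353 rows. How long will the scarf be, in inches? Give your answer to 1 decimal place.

48.7 inches.

29 rows / 4 inch = 7.25 rows per inch.
353 / 7.25 = 48.69 inches.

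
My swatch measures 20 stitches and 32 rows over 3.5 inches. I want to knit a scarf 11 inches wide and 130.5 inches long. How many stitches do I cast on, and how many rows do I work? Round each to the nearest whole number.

Stitch gauge = 20/3.5 = 5.714 sts/in; 11 × 5.714 = 62.86 → 63 sts.
Row gauge = 32/3.5 = 9.143 rows/in; 130.5 × 9.143 = 1193.14 → 1193 rows.

Cast on 63 stitches and work 1193 rows.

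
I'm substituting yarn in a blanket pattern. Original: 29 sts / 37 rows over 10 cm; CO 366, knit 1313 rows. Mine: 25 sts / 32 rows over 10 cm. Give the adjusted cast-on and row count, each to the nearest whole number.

Cast on 316 stitches; work 1136 rows.

Stitches: 366 × 25/29 = 315.52 → 316.
Rows: 1313 × 32/37 = 1135.57 → 1136.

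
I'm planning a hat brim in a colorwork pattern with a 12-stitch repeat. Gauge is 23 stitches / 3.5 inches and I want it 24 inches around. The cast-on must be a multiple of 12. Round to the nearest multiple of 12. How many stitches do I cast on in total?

156 stitches.

23 / 3.5 = 6.571 sts per inch.
24 × 6.571 = 157.71 sts.
Nearest multiple of 12: 156.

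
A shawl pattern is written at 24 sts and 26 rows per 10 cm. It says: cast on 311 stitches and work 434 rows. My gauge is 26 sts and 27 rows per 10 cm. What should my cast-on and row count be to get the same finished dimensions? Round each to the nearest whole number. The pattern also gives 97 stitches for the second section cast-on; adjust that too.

Stitches: 311 × 26/24 = 336.92 → 337.
Rows: 434 × 27/26 = 450.69 → 451.
second section cast-on: 97 × 26/24 = 105.08 → 105.

Cast on 337 stitches; work 451 rows; second section cast-on 105 stitches.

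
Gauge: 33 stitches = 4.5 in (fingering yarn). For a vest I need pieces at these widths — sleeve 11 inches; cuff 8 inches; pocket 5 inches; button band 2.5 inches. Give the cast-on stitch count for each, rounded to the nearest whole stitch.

sleeve 81; cuff 59; pocket 37; button band 18.

Rate = 33/4.5 = 7.333 sts per in.
sleeve: 11 × 7.333 = 80.67 → 81.
cuff: 8 × 7.333 = 58.67 → 59.
pocket: 5 × 7.333 = 36.67 → 37.
button band: 2.5 × 7.333 = 18.33 → 18.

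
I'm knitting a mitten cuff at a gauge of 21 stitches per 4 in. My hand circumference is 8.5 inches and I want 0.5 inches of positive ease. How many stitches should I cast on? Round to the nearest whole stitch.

Cast on 47 stitches.

Finished = 8.5 + 0.5 = 9 in.
21 / 4 = 5.25 sts per inch.
9.00 × 5.25 = 47.25 sts.
→ 47 sts.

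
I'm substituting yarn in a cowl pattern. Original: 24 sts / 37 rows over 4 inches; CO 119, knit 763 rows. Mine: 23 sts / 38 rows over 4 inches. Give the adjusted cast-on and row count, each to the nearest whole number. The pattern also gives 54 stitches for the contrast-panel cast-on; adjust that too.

Stitches: 119 × 23/24 = 114.04 → 114.
Rows: 763 × 38/37 = 783.62 → 784.
contrast-panel cast-on: 54 × 23/24 = 51.75 → 52.

Cast on 114 stitches; work 784 rows; contrast-panel cast-on 52 stitches.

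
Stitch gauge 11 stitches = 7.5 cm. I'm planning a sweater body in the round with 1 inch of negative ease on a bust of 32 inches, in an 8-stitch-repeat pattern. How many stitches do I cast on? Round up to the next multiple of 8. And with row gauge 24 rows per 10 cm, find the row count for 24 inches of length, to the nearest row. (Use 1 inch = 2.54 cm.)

Finished = 32 − 1 = 31 inches.
31 inches × 2.54 = 78.74 cm.
11/7.5 = 1.467 sts per cm; 78.74 × 1.467 = 115.49 sts.
Next multiple of 8 → 120.
24 inches = 60.96 cm; × 2.4 = 146.30 → 146 rows.

Cast on 120 stitches; work 146 rows.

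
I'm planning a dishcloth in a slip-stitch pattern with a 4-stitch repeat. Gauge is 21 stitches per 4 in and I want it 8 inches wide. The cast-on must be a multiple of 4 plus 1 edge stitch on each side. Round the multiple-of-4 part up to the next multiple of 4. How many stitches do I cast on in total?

Cast on 42 stitches.

21 / 4 = 5.25 sts per inch.
8 × 5.25 = 42.00 sts.
Less 2 edge sts → 40.00 for the repeat.
Next multiple of 4: 40.
Add back 2 edge sts → 42.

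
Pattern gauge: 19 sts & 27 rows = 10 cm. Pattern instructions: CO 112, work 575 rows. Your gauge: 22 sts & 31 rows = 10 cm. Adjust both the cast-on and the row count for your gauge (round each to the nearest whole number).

Stitches: 112 × 22/19 = 129.68 → 130.
Rows: 575 × 31/27 = 660.19 → 660.

Cast on 130 stitches; work 660 rows.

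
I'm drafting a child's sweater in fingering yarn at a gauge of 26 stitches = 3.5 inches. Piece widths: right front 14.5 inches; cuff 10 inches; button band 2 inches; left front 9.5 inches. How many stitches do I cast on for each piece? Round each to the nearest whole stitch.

right front 108; cuff 74; button band 15; left front 71.

Rate = 26/3.5 = 7.429 sts per in.
right front: 14.5 × 7.429 = 107.71 → 108.
cuff: 10 × 7.429 = 74.29 → 74.
button band: 2 × 7.429 = 14.86 → 15.
left front: 9.5 × 7.429 = 70.57 → 71.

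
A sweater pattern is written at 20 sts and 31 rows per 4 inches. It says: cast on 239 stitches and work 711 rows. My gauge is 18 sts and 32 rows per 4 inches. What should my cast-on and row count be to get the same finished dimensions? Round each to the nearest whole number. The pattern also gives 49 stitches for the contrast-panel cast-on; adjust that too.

Cast on 215 stitches; work 734 rows; contrast-panel cast-on 44 stitches.

Stitches: 239 × 18/20 = 215.10 → 215.
Rows: 711 × 32/31 = 733.94 → 734.
contrast-panel cast-on: 49 × 18/20 = 44.10 → 44.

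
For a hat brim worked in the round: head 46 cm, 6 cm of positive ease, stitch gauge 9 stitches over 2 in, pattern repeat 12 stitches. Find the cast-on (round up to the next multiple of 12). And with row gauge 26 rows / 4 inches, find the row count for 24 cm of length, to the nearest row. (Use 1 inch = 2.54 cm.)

Finished = 46 + 6 = 52 cm.
52 cm × 1/2.54 = 20.47 inches.
9/2 = 4.5 sts per in; 20.47 × 4.5 = 92.13 sts.
Next multiple of 12 → 96.
24 cm = 9.45 inches; × 6.5 = 61.42 → 61 rows.

Cast on 96 stitches; work 61 rows.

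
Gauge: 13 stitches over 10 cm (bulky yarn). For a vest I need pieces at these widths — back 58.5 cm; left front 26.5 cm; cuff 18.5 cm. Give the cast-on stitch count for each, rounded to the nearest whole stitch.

Rate = 13/10 = 1.3 sts per cm.
back: 58.5 × 1.3 = 76.05 → 76.
left front: 26.5 × 1.3 = 34.45 → 34.
cuff: 18.5 × 1.3 = 24.05 → 24.

back 76; left front 34; cuff 24.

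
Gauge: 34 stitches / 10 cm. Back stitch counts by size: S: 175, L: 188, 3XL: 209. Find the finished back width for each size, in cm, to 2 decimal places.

34/10 = 3.4 sts per cm.
S: 175 / 3.4 = 51.471 → 51.47 cm.
L: 188 / 3.4 = 55.294 → 55.29 cm.
3XL: 209 / 3.4 = 61.471 → 61.47 cm.

S 51.47 cm; L 55.29 cm; 3XL 61.47 cm.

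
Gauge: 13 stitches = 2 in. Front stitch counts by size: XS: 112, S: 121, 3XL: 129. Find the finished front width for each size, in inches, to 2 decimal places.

XS 17.23 inches; S 18.62 inches; 3XL 19.85 inches.

13/2 = 6.5 sts per in.
XS: 112 / 6.5 = 17.231 → 17.23 in.
S: 121 / 6.5 = 18.615 → 18.62 in.
3XL: 129 / 6.5 = 19.846 → 19.85 in.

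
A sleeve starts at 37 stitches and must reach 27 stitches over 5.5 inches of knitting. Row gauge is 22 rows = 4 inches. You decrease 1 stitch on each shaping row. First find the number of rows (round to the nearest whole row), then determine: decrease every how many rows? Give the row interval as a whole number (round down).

Decrease every 3rd row.

Rows = 5.5 × 5.5 = 30.2 → 30 rows.
Stitches to remove: 10 → 10 shaping rows (at 1 st each).
30 / 10 = 3.00 → every 3 rows.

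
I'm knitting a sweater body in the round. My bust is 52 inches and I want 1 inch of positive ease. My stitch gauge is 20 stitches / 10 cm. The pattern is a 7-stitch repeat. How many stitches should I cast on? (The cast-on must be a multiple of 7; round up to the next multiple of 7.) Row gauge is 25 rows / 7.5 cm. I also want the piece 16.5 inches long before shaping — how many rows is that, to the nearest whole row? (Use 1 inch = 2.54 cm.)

Finished = 52 + 1 = 53 inches.
53 inches × 2.54 = 134.62 cm.
20/10 = 2 sts per cm; 134.62 × 2 = 269.24 sts.
Next multiple of 7 → 273.
16.5 inches = 41.91 cm; × 3.333 = 139.70 → 140 rows.

Cast on 273 stitches; work 140 rows.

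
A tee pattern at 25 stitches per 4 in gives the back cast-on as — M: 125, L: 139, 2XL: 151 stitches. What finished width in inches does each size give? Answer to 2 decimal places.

25/4 = 6.25 sts per in.
M: 125 / 6.25 = 20.000 → 20.00 in.
L: 139 / 6.25 = 22.240 → 22.24 in.
2XL: 151 / 6.25 = 24.160 → 24.16 in.

M 20.00 inches; L 22.24 inches; 2XL 24.16 inches.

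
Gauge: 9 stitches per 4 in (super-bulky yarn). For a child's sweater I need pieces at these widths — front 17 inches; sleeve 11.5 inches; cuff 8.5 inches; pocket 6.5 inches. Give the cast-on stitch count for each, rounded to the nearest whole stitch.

front 38; sleeve 26; cuff 19; pocket 15.

Rate = 9/4 = 2.25 sts per in.
front: 17 × 2.25 = 38.25 → 38.
sleeve: 11.5 × 2.25 = 25.88 → 26.
cuff: 8.5 × 2.25 = 19.12 → 19.
pocket: 6.5 × 2.25 = 14.62 → 15.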